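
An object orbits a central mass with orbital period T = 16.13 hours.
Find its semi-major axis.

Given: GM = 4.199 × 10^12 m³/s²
T = 16.13 hours = 58068 s
GM = 4.199 × 10^12 m³/s²
Kepler's third law: a³ = GM T² / (4π²)
T² = 3.37189 × 10^9 s²
a³ = (4.199 × 10^12) × (3.37189 × 10^9) / (4π²) = 3.58641 × 10^20 m³
a = (a³)^(1/3) = 7.10482 × 10^6 m ≈ 7.105 Mm

Final answer: 7.105 Mm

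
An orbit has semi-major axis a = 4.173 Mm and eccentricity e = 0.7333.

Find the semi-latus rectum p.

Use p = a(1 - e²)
a = 4.173 Mm = 4.173 × 10^6 m
e = 0.7333,  e² = 0.537729,  1 − e² = 0.462271
p = a(1 − e²) = 4.173 × 10^6 m × 0.462271 = 1.92906 × 10^6 m ≈ 1.929 Mm

Final answer: p = 1.929 Mm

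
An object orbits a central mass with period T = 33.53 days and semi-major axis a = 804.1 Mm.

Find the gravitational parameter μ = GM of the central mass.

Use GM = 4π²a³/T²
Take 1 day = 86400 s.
T = 33.53 days = 2.89699 × 10^6 s
a = 804.1 Mm = 8.041 × 10^8 m
a³ = 5.19912 × 10^26 m³
T² = 8.39256 × 10^12 s²
GM = 4π² × (5.19912 × 10^26) / (8.39256 × 10^12) = 2.44566 × 10^15 m³/s²
GM ≈ 2.446 × 10^15 m³/s²

Final answer: GM = 2.446 × 10^15 m³/s²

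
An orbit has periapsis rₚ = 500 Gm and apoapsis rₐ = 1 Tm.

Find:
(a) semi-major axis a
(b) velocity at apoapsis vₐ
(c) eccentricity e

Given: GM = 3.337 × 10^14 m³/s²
rₚ = 500 Gm = 5 × 10^11 m
rₐ = 1 Tm = 1 × 10^12 m
GM = 3.337 × 10^14 m³/s²
a = (rₚ + rₐ)/2 = 7.5 × 10^11 m
e = (rₐ − rₚ)/(rₐ + rₚ) = (5 × 10^11) / (1.5 × 10^12) = 0.333333
(a) a = 7.5 × 10^11 m ≈ 750 Gm
(b) vₐ² = GM (2/rₐ − 1/a) = 3.337 × 10^14 × (2 × 10^-12 − 1.33333 × 10^-12) = 222.467 m²/s²;  vₐ = 14.9153 m/s ≈ 14.92 m/s
(c) e = 0.333333 ≈ 0.3333

Final answer:
(a) semi-major axis a = 750 Gm
(b) velocity at apoapsis vₐ = 14.92 m/s
(c) eccentricity e = 0.3333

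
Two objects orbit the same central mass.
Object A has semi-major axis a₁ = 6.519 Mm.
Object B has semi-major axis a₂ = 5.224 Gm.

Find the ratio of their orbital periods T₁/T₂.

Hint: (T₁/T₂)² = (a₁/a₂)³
a₁ = 6.519 Mm = 6.519 × 10^6 m
a₂ = 5.224 Gm = 5.224 × 10^9 m
a₁/a₂ = 0.00124789
T₁/T₂ = (a₁/a₂)^(3/2) = (0.00124789)^1.5 = 4.40826 × 10^-5

Final answer: T₁/T₂ = 4.408 × 10^-5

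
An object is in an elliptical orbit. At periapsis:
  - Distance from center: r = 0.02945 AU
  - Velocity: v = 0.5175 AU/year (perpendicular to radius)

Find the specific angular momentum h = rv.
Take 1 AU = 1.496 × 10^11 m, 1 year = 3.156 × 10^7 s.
r = 0.02945 AU = 4.40572 × 10^9 m
v = 0.5175 AU/year = 2453.04 m/s
h = rv = 4.40572 × 10^9 × 2453.04 = 1.08074 × 10^13 m²/s ≈ 1.081 × 10^13 m²/s

Final answer: h = 1.081 × 10^13 m²/s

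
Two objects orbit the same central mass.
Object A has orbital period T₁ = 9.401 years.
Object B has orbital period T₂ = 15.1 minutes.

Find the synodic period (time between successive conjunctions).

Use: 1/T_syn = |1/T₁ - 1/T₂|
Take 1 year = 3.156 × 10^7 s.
T₁ = 9.401 years = 2.96696 × 10^8 s
T₂ = 15.1 minutes = 906 s
1/T₁ = 3.37046 × 10^-9 s⁻¹
1/T₂ = 0.00110375 s⁻¹
|1/T₁ − 1/T₂| = 0.00110375 s⁻¹
T_syn = 1 / |1/T₁ − 1/T₂| = 906.003 s ≈ 15.1 minutes

Final answer: T_syn = 15.1 minutes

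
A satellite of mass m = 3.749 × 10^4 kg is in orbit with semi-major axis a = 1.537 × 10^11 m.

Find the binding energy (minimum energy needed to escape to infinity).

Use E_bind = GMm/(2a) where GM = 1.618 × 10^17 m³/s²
a = 1.537 × 10^11 m
GM = 1.618 × 10^17 m³/s²
m = 3.749 × 10^4 kg
GMm = 1.618 × 10^17 × 37490 = 6.06588 × 10^21 m³·kg/s²
2a = 3.074 × 10^11 m
E_bind = GMm/(2a) = 1.97329 × 10^10 J ≈ 19.73 GJ

Final answer: 19.73 GJ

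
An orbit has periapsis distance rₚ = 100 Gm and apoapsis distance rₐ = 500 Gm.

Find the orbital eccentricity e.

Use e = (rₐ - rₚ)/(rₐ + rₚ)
rₚ = 100 Gm = 1 × 10^11 m
rₐ = 500 Gm = 5 × 10^11 m
rₐ − rₚ = 4 × 10^11 m
rₐ + rₚ = 6 × 10^11 m
e = (rₐ − rₚ)/(rₐ + rₚ) = 0.666667

Final answer: e = 0.6667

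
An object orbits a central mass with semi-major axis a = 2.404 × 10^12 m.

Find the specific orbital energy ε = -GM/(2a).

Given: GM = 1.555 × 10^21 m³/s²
a = 2.404 × 10^12 m
GM = 1.555 × 10^21 m³/s²
2a = 4.808 × 10^12 m
ε = −GM/(2a) = -3.23419 × 10^8 J/kg ≈ -323.4 MJ/kg

Final answer: -323.4 MJ/kg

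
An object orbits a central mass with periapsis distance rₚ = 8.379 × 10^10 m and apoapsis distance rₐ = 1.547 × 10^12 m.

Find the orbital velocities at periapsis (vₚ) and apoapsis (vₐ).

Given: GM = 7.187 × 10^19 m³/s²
rₚ = 8.379 × 10^10 m
rₐ = 1.547 × 10^12 m
GM = 7.187 × 10^19 m³/s²
a = (rₚ + rₐ)/2 = 8.15395 × 10^11 m
Vis-viva: v² = GM (2/r − 1/a)
vₚ² = 7.187 × 10^19 × (2.38692 × 10^-11 − 1.2264 × 10^-12) = 1.62734 × 10^9 m²/s²
vₚ = 40340.3 m/s ≈ 40.34 km/s
vₐ² = 7.187 × 10^19 × (1.29282 × 10^-12 − 1.2264 × 10^-12) = 4.77399 × 10^6 m²/s²
vₐ = 2184.95 m/s ≈ 2.185 km/s

Final answer: vₚ = 40.34 km/s, vₐ = 2.185 km/s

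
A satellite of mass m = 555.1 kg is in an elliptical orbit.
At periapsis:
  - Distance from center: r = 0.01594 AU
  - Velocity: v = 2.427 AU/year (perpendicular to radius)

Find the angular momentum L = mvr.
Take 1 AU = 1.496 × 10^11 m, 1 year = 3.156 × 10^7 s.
r = 0.01594 AU = 2.38462 × 10^9 m
v = 2.427 AU/year = 11504.4 m/s
vr = 11504.4 × 2.38462 × 10^9 = 2.74337 × 10^13 m²/s
L = m × vr = 555.1 × 2.74337 × 10^13 = 1.52284 × 10^16 kg·m²/s ≈ 1.523 × 10^16 kg·m²/s

Final answer: L = 1.523 × 10^16 kg·m²/s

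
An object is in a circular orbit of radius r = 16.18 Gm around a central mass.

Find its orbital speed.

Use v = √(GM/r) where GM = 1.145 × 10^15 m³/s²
r = 16.18 Gm = 1.618 × 10^10 m
GM = 1.145 × 10^15 m³/s²
GM/r = (1.145 × 10^15) / (1.618 × 10^10) = 70766.4 m²/s²
v = √(GM/r) = 266.02 m/s ≈ 266 m/s

Final answer: 266 m/s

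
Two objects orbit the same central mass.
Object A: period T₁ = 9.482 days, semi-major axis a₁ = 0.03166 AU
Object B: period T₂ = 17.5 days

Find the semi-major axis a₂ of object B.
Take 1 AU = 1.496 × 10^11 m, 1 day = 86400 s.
T₁ = 9.482 days = 819245 s
T₂ = 17.5 days = 1.512 × 10^6 s
a₁ = 0.03166 AU = 4.73634 × 10^9 m
Kepler's third law: (T₂/T₁)² = (a₂/a₁)³  ⇒  a₂ = a₁ (T₂/T₁)^(2/3)
T₂/T₁ = 1.8456
(T₂/T₁)^(2/3) = 1.50462
a₂ = 4.73634 × 10^9 m × 1.50462 = 7.12636 × 10^9 m ≈ 0.04764 AU

Final answer: a₂ = 0.04764 AU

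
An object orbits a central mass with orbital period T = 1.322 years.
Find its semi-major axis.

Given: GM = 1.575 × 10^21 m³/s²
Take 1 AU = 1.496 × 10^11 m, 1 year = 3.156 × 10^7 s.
T = 1.322 years = 4.17223 × 10^7 s
GM = 1.575 × 10^21 m³/s²
Kepler's third law: a³ = GM T² / (4π²)
T² = 1.74075 × 10^15 s²
a³ = (1.575 × 10^21) × (1.74075 × 10^15) / (4π²) = 6.94477 × 10^34 m³
a = (a³)^(1/3) = 4.11042 × 10^11 m ≈ 2.748 AU

Final answer: 2.748 AU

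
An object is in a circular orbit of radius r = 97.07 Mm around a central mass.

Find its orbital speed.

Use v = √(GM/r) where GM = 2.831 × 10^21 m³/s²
r = 97.07 Mm = 9.707 × 10^7 m
GM = 2.831 × 10^21 m³/s²
GM/r = (2.831 × 10^21) / (9.707 × 10^7) = 2.91645 × 10^13 m²/s²
v = √(GM/r) = 5.40042 × 10^6 m/s ≈ 5400 km/s

Final answer: 5400 km/s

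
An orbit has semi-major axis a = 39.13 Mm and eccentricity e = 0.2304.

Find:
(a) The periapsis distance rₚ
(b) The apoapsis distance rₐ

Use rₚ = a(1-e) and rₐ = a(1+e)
a = 39.13 Mm = 3.913 × 10^7 m
e = 0.2304:  1 − e = 0.7696,  1 + e = 1.2304
(a) rₚ = a(1 − e) = 3.913 × 10^7 m × 0.7696 = 3.01144 × 10^7 m ≈ 30.11 Mm
(b) rₐ = a(1 + e) = 3.913 × 10^7 m × 1.2304 = 4.81456 × 10^7 m ≈ 48.15 Mm

Final answer:
(a) rₚ = 30.11 Mm
(b) rₐ = 48.15 Mm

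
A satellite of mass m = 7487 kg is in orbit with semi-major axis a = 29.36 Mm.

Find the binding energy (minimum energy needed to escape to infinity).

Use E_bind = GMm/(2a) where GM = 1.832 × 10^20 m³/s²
a = 29.36 Mm = 2.936 × 10^7 m
GM = 1.832 × 10^20 m³/s²
m = 7487 kg
GMm = 1.832 × 10^20 × 7487 = 1.37162 × 10^24 m³·kg/s²
2a = 5.872 × 10^7 m
E_bind = GMm/(2a) = 2.33586 × 10^16 J ≈ 23.36 PJ

Final answer: 23.36 PJ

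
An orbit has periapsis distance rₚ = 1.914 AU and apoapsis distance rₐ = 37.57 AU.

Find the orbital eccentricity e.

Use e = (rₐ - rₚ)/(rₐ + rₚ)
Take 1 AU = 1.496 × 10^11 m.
rₚ = 1.914 AU = 2.86334 × 10^11 m
rₐ = 37.57 AU = 5.62047 × 10^12 m
rₐ − rₚ = 5.33414 × 10^12 m
rₐ + rₚ = 5.90681 × 10^12 m
e = (rₐ − rₚ)/(rₐ + rₚ) = 0.903049

Final answer: e = 0.903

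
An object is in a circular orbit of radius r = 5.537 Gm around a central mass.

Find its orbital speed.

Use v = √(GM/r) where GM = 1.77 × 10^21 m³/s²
r = 5.537 Gm = 5.537 × 10^9 m
GM = 1.77 × 10^21 m³/s²
GM/r = (1.77 × 10^21) / (5.537 × 10^9) = 3.19668 × 10^11 m²/s²
v = √(GM/r) = 565392 m/s ≈ 565.4 km/s

Final answer: 565.4 km/s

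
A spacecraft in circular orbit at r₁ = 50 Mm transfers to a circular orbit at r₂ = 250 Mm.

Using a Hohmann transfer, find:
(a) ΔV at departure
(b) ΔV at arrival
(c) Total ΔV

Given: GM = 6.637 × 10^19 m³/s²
r₁ = 50 Mm = 5 × 10^7 m
r₂ = 250 Mm = 2.5 × 10^8 m
GM = 6.637 × 10^19 m³/s²
Transfer ellipse: a_t = (r₁ + r₂)/2 = 1.5 × 10^8 m
Circular speed at r₁: v₁ = √(GM/r₁) = 1.15213 × 10^6 m/s
Transfer speed at r₁ (periapsis): v₁ₜ = √(GM(2/r₁ − 1/a_t)) = 1.48739 × 10^6 m/s
(a) ΔV₁ = v₁ₜ − v₁ = 335263 m/s ≈ 335.3 km/s
Circular speed at r₂: v₂ = √(GM/r₂) = 515248 m/s
Transfer speed at r₂ (apoapsis): v₂ₜ = √(GM(2/r₂ − 1/a_t)) = 297478 m/s
(b) ΔV₂ = v₂ − v₂ₜ = 217769 m/s ≈ 217.8 km/s
(c) ΔV_total = ΔV₁ + ΔV₂ = 553032 m/s ≈ 553 km/s

Final answer:
(a) ΔV₁ = 335.3 km/s
(b) ΔV₂ = 217.8 km/s
(c) ΔV_total = 553 km/s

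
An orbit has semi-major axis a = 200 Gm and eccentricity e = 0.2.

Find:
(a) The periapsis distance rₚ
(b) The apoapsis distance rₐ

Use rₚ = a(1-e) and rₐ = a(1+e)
a = 200 Gm = 2 × 10^11 m
e = 0.2:  1 − e = 0.8,  1 + e = 1.2
(a) rₚ = a(1 − e) = 2 × 10^11 m × 0.8 = 1.6 × 10^11 m ≈ 160 Gm
(b) rₐ = a(1 + e) = 2 × 10^11 m × 1.2 = 2.4 × 10^11 m ≈ 240 Gm

Final answer:
(a) rₚ = 160 Gm
(b) rₐ = 240 Gm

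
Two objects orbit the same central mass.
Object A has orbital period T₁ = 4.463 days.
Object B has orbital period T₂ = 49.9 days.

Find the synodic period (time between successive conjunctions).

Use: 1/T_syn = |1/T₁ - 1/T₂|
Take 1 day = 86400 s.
T₁ = 4.463 days = 385603 s
T₂ = 49.9 days = 4.31136 × 10^6 s
1/T₁ = 2.59334 × 10^-6 s⁻¹
1/T₂ = 2.31945 × 10^-7 s⁻¹
|1/T₁ − 1/T₂| = 2.36139 × 10^-6 s⁻¹
T_syn = 1 / |1/T₁ − 1/T₂| = 423479 s ≈ 4.901 days

Final answer: T_syn = 4.901 days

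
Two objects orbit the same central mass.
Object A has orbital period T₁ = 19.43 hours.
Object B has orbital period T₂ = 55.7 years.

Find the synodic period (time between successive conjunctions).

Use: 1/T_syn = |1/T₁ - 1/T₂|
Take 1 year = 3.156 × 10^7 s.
T₁ = 19.43 hours = 69948 s
T₂ = 55.7 years = 1.75789 × 10^9 s
1/T₁ = 1.42963 × 10^-5 s⁻¹
1/T₂ = 5.68863 × 10^-10 s⁻¹
|1/T₁ − 1/T₂| = 1.42958 × 10^-5 s⁻¹
T_syn = 1 / |1/T₁ − 1/T₂| = 69950.8 s ≈ 19.43 hours

Final answer: T_syn = 19.43 hours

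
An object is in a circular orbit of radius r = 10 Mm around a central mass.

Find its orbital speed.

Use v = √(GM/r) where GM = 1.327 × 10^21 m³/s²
r = 10 Mm = 1 × 10^7 m
GM = 1.327 × 10^21 m³/s²
GM/r = (1.327 × 10^21) / (1 × 10^7) = 1.327 × 10^14 m²/s²
v = √(GM/r) = 1.15195 × 10^7 m/s ≈ 1.152 × 10^4 km/s

Final answer: 1.152 × 10^4 km/s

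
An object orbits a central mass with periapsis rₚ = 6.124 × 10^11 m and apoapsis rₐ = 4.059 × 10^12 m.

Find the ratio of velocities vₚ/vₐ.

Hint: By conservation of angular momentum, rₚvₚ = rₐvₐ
rₚ = 6.124 × 10^11 m
rₐ = 4.059 × 10^12 m
rₚvₚ = rₐvₐ  ⇒  vₚ/vₐ = rₐ/rₚ
vₚ/vₐ = (4.059 × 10^12) / (6.124 × 10^11) = 6.62802

Final answer: vₚ/vₐ = 6.628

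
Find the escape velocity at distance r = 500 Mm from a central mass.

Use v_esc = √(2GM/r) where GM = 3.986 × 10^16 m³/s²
r = 500 Mm = 5 × 10^8 m
GM = 3.986 × 10^16 m³/s²
2GM/r = 2 × (3.986 × 10^16) / (5 × 10^8) = 1.5944 × 10^8 m²/s²
v_esc = √(2GM/r) = 12627 m/s ≈ 12.63 km/s

Final answer: 12.63 km/s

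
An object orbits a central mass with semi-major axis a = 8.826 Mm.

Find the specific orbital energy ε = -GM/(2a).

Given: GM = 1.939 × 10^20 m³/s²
a = 8.826 Mm = 8.826 × 10^6 m
GM = 1.939 × 10^20 m³/s²
2a = 1.7652 × 10^7 m
ε = −GM/(2a) = -1.09846 × 10^13 J/kg ≈ -1.098 × 10^4 GJ/kg

Final answer: -1.098 × 10^4 GJ/kg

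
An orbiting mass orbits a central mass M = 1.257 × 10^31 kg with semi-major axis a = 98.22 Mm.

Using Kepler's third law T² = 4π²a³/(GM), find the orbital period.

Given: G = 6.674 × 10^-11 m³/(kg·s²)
M = 1.257 × 10^31 kg
GM = G × M = 6.674 × 10^-11 × 1.257 × 10^31 = 8.38922 × 10^20 m³/s²
a = 98.22 Mm = 9.822 × 10^7 m
a³ = 9.47545 × 10^23 m³
T = 2π √(a³/GM) = 2π √((9.47545 × 10^23) / (8.38922 × 10^20)) = 2π × 33.6077 s
T = 211.164 s ≈ 3.519 minutes

Final answer: 3.519 minutes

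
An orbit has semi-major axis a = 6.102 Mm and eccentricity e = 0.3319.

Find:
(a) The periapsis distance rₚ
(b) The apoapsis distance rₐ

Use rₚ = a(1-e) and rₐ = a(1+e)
a = 6.102 Mm = 6.102 × 10^6 m
e = 0.3319:  1 − e = 0.6681,  1 + e = 1.3319
(a) rₚ = a(1 − e) = 6.102 × 10^6 m × 0.6681 = 4.07675 × 10^6 m ≈ 4.077 Mm
(b) rₐ = a(1 + e) = 6.102 × 10^6 m × 1.3319 = 8.12725 × 10^6 m ≈ 8.127 Mm

Final answer:
(a) rₚ = 4.077 Mm
(b) rₐ = 8.127 Mm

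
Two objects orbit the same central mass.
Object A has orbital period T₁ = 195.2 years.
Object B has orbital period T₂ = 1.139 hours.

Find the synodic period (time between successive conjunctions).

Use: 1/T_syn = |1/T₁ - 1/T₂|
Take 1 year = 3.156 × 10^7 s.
T₁ = 195.2 years = 6.16051 × 10^9 s
T₂ = 1.139 hours = 4100.4 s
1/T₁ = 1.62324 × 10^-10 s⁻¹
1/T₂ = 0.000243879 s⁻¹
|1/T₁ − 1/T₂| = 0.000243878 s⁻¹
T_syn = 1 / |1/T₁ − 1/T₂| = 4100.4 s ≈ 1.139 hours

Final answer: T_syn = 1.139 hours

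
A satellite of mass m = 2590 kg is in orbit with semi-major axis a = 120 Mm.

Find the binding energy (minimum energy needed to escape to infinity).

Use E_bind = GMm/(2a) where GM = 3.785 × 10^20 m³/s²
a = 120 Mm = 1.2 × 10^8 m
GM = 3.785 × 10^20 m³/s²
m = 2590 kg
GMm = 3.785 × 10^20 × 2590 = 9.80315 × 10^23 m³·kg/s²
2a = 2.4 × 10^8 m
E_bind = GMm/(2a) = 4.08465 × 10^15 J ≈ 4.085 PJ

Final answer: 4.085 PJ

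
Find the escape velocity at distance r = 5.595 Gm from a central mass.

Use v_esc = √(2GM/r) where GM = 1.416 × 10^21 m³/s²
r = 5.595 Gm = 5.595 × 10^9 m
GM = 1.416 × 10^21 m³/s²
2GM/r = 2 × (1.416 × 10^21) / (5.595 × 10^9) = 5.06166 × 10^11 m²/s²
v_esc = √(2GM/r) = 711454 m/s ≈ 711.5 km/s

Final answer: 711.5 km/s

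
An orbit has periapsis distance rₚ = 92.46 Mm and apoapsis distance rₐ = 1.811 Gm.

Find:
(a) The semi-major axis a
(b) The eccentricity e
rₚ = 92.46 Mm = 9.246 × 10^7 m
rₐ = 1.811 Gm = 1.811 × 10^9 m
(a) a = (rₚ + rₐ)/2 = 9.5173 × 10^8 m ≈ 951.7 Mm
(b) e = (rₐ − rₚ)/(rₐ + rₚ) = (1.71854 × 10^9) / (1.90346 × 10^9) = 0.902851

Final answer:
(a) a = 951.7 Mm
(b) e = 0.9029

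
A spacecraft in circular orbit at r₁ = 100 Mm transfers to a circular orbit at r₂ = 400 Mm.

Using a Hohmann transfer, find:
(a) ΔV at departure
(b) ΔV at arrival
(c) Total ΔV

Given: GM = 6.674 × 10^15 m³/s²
r₁ = 100 Mm = 1 × 10^8 m
r₂ = 400 Mm = 4 × 10^8 m
GM = 6.674 × 10^15 m³/s²
Transfer ellipse: a_t = (r₁ + r₂)/2 = 2.5 × 10^8 m
Circular speed at r₁: v₁ = √(GM/r₁) = 8169.46 m/s
Transfer speed at r₁ (periapsis): v₁ₜ = √(GM(2/r₁ − 1/a_t)) = 10333.6 m/s
(a) ΔV₁ = v₁ₜ − v₁ = 2164.18 m/s ≈ 2.164 km/s
Circular speed at r₂: v₂ = √(GM/r₂) = 4084.73 m/s
Transfer speed at r₂ (apoapsis): v₂ₜ = √(GM(2/r₂ − 1/a_t)) = 2583.41 m/s
(b) ΔV₂ = v₂ − v₂ₜ = 1501.32 m/s ≈ 1.501 km/s
(c) ΔV_total = ΔV₁ + ΔV₂ = 3665.5 m/s ≈ 3.665 km/s

Final answer:
(a) ΔV₁ = 2.164 km/s
(b) ΔV₂ = 1.501 km/s
(c) ΔV_total = 3.665 km/s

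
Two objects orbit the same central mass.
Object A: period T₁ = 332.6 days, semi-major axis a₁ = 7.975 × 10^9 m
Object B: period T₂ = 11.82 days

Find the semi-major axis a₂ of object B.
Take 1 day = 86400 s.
T₁ = 332.6 days = 2.87366 × 10^7 s
T₂ = 11.82 days = 1.02125 × 10^6 s
a₁ = 7.975 × 10^9 m
Kepler's third law: (T₂/T₁)² = (a₂/a₁)³  ⇒  a₂ = a₁ (T₂/T₁)^(2/3)
T₂/T₁ = 0.0355382
(T₂/T₁)^(2/3) = 0.108093
a₂ = 7.975 × 10^9 m × 0.108093 = 8.6204 × 10^8 m ≈ 8.62 × 10^8 m

Final answer: a₂ = 8.62 × 10^8 m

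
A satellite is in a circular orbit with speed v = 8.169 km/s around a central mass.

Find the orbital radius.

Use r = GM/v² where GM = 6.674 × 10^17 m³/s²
v = 8.169 km/s = 8169 m/s
GM = 6.674 × 10^17 m³/s²
v² = 6.67326 × 10^7 m²/s²
r = GM/v² = (6.674 × 10^17) / (6.67326 × 10^7) = 1.00011 × 10^10 m ≈ 10 Gm

Final answer: 10 Gm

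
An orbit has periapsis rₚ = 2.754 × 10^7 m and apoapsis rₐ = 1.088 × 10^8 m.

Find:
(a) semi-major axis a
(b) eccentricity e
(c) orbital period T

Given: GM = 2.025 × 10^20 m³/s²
rₚ = 2.754 × 10^7 m
rₐ = 1.088 × 10^8 m
GM = 2.025 × 10^20 m³/s²
a = (rₚ + rₐ)/2 = 6.817 × 10^7 m
e = (rₐ − rₚ)/(rₐ + rₚ) = (8.126 × 10^7) / (1.3634 × 10^8) = 0.59601
(a) a = 6.817 × 10^7 m ≈ 6.817 × 10^7 m
(b) e = 0.59601 ≈ 0.596
(c) a³ = 3.16796 × 10^23 m³;  T = 2π √(a³/GM) = 2π × 39.5528 s = 248.518 s ≈ 4.142 minutes

Final answer:
(a) semi-major axis a = 6.817 × 10^7 m
(b) eccentricity e = 0.596
(c) orbital period T = 4.142 minutes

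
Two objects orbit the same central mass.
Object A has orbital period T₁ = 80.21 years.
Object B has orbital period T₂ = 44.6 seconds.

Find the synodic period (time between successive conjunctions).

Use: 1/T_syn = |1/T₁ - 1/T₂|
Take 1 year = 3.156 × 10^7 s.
T₁ = 80.21 years = 2.53143 × 10^9 s
T₂ = 44.6 seconds
1/T₁ = 3.95034 × 10^-10 s⁻¹
1/T₂ = 0.0224215 s⁻¹
|1/T₁ − 1/T₂| = 0.0224215 s⁻¹
T_syn = 1 / |1/T₁ − 1/T₂| = 44.6 s ≈ 44.6 seconds

Final answer: T_syn = 44.6 seconds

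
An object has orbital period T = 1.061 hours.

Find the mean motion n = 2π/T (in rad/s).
T = 1.061 hours = 3819.6 s
n = 2π / 3819.6 s = 0.00164499 rad/s ≈ 0.001645 rad/s

Final answer: n = 0.001645 rad/s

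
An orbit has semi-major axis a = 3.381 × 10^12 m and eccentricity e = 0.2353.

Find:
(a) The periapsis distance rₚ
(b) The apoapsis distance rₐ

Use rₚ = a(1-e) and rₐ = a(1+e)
a = 3.381 × 10^12 m
e = 0.2353:  1 − e = 0.7647,  1 + e = 1.2353
(a) rₚ = a(1 − e) = 3.381 × 10^12 m × 0.7647 = 2.58545 × 10^12 m ≈ 2.585 × 10^12 m
(b) rₐ = a(1 + e) = 3.381 × 10^12 m × 1.2353 = 4.17655 × 10^12 m ≈ 4.177 × 10^12 m

Final answer:
(a) rₚ = 2.585 × 10^12 m
(b) rₐ = 4.177 × 10^12 m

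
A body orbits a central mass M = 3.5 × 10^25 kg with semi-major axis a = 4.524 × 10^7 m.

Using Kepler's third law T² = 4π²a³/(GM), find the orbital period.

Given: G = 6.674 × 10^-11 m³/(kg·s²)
M = 3.5 × 10^25 kg
GM = G × M = 6.674 × 10^-11 × 3.5 × 10^25 = 2.3359 × 10^15 m³/s²
a = 4.524 × 10^7 m
a³ = 9.25908 × 10^22 m³
T = 2π √(a³/GM) = 2π √((9.25908 × 10^22) / (2.3359 × 10^15)) = 2π × 6295.88 s
T = 39558.2 s ≈ 10.99 hours

Final answer: 10.99 hours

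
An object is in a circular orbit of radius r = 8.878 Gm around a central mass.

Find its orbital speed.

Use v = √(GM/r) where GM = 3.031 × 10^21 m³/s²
r = 8.878 Gm = 8.878 × 10^9 m
GM = 3.031 × 10^21 m³/s²
GM/r = (3.031 × 10^21) / (8.878 × 10^9) = 3.41406 × 10^11 m²/s²
v = √(GM/r) = 584299 m/s ≈ 584.3 km/s

Final answer: 584.3 km/s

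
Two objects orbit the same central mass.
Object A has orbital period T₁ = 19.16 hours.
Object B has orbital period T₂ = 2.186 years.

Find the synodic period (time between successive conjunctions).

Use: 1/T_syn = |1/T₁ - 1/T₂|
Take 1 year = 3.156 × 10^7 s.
T₁ = 19.16 hours = 68976 s
T₂ = 2.186 years = 6.89902 × 10^7 s
1/T₁ = 1.44978 × 10^-5 s⁻¹
1/T₂ = 1.44948 × 10^-8 s⁻¹
|1/T₁ − 1/T₂| = 1.44833 × 10^-5 s⁻¹
T_syn = 1 / |1/T₁ − 1/T₂| = 69045 s ≈ 19.18 hours

Final answer: T_syn = 19.18 hours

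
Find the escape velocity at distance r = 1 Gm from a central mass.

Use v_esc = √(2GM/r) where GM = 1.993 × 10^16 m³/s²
r = 1 Gm = 1 × 10^9 m
GM = 1.993 × 10^16 m³/s²
2GM/r = 2 × (1.993 × 10^16) / (1 × 10^9) = 3.986 × 10^7 m²/s²
v_esc = √(2GM/r) = 6313.48 m/s ≈ 6.313 km/s

Final answer: 6.313 km/s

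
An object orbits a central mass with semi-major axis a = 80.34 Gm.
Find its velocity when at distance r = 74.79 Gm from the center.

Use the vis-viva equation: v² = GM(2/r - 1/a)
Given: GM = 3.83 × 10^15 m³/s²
a = 80.34 Gm = 8.034 × 10^10 m
r = 74.79 Gm = 7.479 × 10^10 m
GM = 3.83 × 10^15 m³/s²
2/r − 1/a = 2.67415 × 10^-11 − 1.24471 × 10^-11 = 1.42944 × 10^-11 m⁻¹
v² = GM (2/r − 1/a) = 54747.7 m²/s²
v = 233.982 m/s ≈ 234 m/s

Final answer: 234 m/s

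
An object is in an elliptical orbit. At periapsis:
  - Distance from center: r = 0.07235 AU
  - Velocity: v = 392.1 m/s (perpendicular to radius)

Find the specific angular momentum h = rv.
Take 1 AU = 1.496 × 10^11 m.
r = 0.07235 AU = 1.08236 × 10^10 m
v = 392.1 m/s
h = rv = 1.08236 × 10^10 × 392.1 = 4.24392 × 10^12 m²/s ≈ 4.244 × 10^12 m²/s

Final answer: h = 4.244 × 10^12 m²/s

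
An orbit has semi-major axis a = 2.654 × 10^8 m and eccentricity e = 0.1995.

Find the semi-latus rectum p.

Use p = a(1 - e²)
a = 2.654 × 10^8 m
e = 0.1995,  e² = 0.0398003,  1 − e² = 0.9602
p = a(1 − e²) = 2.654 × 10^8 m × 0.9602 = 2.54837 × 10^8 m ≈ 2.548 × 10^8 m

Final answer: p = 2.548 × 10^8 m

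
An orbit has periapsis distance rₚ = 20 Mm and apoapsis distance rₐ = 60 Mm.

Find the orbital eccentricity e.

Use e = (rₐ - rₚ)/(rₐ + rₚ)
rₚ = 20 Mm = 2 × 10^7 m
rₐ = 60 Mm = 6 × 10^7 m
rₐ − rₚ = 4 × 10^7 m
rₐ + rₚ = 8 × 10^7 m
e = (rₐ − rₚ)/(rₐ + rₚ) = 0.5

Final answer: e = 0.5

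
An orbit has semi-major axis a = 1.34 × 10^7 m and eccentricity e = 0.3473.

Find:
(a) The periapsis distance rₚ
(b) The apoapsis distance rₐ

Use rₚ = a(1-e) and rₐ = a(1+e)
a = 1.34 × 10^7 m
e = 0.3473:  1 − e = 0.6527,  1 + e = 1.3473
(a) rₚ = a(1 − e) = 1.34 × 10^7 m × 0.6527 = 8.74618 × 10^6 m ≈ 8.746 × 10^6 m
(b) rₐ = a(1 + e) = 1.34 × 10^7 m × 1.3473 = 1.80538 × 10^7 m ≈ 1.805 × 10^7 m

Final answer:
(a) rₚ = 8.746 × 10^6 m
(b) rₐ = 1.805 × 10^7 m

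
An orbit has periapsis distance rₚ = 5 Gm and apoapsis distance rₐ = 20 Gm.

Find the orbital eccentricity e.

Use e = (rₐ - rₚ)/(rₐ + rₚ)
rₚ = 5 Gm = 5 × 10^9 m
rₐ = 20 Gm = 2 × 10^10 m
rₐ − rₚ = 1.5 × 10^10 m
rₐ + rₚ = 2.5 × 10^10 m
e = (rₐ − rₚ)/(rₐ + rₚ) = 0.6

Final answer: e = 0.6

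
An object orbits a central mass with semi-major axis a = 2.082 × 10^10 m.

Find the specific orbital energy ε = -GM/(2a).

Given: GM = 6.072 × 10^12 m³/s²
a = 2.082 × 10^10 m
GM = 6.072 × 10^12 m³/s²
2a = 4.164 × 10^10 m
ε = −GM/(2a) = -145.821 J/kg ≈ -145.8 J/kg

Final answer: -145.8 J/kg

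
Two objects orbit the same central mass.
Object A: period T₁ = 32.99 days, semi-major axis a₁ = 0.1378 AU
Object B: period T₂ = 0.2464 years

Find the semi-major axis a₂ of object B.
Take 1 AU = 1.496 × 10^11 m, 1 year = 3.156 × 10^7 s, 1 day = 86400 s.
T₁ = 32.99 days = 2.85034 × 10^6 s
T₂ = 0.2464 years = 7.77638 × 10^6 s
a₁ = 0.1378 AU = 2.06149 × 10^10 m
Kepler's third law: (T₂/T₁)² = (a₂/a₁)³  ⇒  a₂ = a₁ (T₂/T₁)^(2/3)
T₂/T₁ = 2.72823
(T₂/T₁)^(2/3) = 1.95249
a₂ = 2.06149 × 10^10 m × 1.95249 = 4.02502 × 10^10 m ≈ 0.2691 AU

Final answer: a₂ = 0.2691 AU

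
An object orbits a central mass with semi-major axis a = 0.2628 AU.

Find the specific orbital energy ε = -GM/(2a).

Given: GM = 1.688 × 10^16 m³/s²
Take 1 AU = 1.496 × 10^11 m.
a = 0.2628 AU = 3.93149 × 10^10 m
GM = 1.688 × 10^16 m³/s²
2a = 7.86298 × 10^10 m
ε = −GM/(2a) = -214677 J/kg ≈ -214.7 kJ/kg

Final answer: -214.7 kJ/kg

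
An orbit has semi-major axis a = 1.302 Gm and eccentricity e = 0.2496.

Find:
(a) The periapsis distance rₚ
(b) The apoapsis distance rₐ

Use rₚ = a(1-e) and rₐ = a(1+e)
a = 1.302 Gm = 1.302 × 10^9 m
e = 0.2496:  1 − e = 0.7504,  1 + e = 1.2496
(a) rₚ = a(1 − e) = 1.302 × 10^9 m × 0.7504 = 9.77021 × 10^8 m ≈ 977 Mm
(b) rₐ = a(1 + e) = 1.302 × 10^9 m × 1.2496 = 1.62698 × 10^9 m ≈ 1.627 Gm

Final answer:
(a) rₚ = 977 Mm
(b) rₐ = 1.627 Gm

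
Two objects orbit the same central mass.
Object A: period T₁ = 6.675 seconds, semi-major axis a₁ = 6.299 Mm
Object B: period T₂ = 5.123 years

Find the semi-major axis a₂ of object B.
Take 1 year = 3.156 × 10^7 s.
T₁ = 6.675 seconds
T₂ = 5.123 years = 1.61682 × 10^8 s
a₁ = 6.299 Mm = 6.299 × 10^6 m
Kepler's third law: (T₂/T₁)² = (a₂/a₁)³  ⇒  a₂ = a₁ (T₂/T₁)^(2/3)
T₂/T₁ = 2.4222 × 10^7
(T₂/T₁)^(2/3) = 83715.7
a₂ = 6.299 × 10^6 m × 83715.7 = 5.27325 × 10^11 m ≈ 527.3 Gm

Final answer: a₂ = 527.3 Gm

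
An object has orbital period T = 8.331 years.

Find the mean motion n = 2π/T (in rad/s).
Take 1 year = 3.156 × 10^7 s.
T = 8.331 years = 2.62926 × 10^8 s
n = 2π / (2.62926 × 10^8 s) = 2.38971 × 10^-8 rad/s ≈ 2.39 × 10^-8 rad/s

Final answer: n = 2.39 × 10^-8 rad/s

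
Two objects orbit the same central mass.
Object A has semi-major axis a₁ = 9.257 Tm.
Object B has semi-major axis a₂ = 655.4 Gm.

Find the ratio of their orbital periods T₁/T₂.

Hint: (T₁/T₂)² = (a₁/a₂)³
a₁ = 9.257 Tm = 9.257 × 10^12 m
a₂ = 655.4 Gm = 6.554 × 10^11 m
a₁/a₂ = 14.1242
T₁/T₂ = (a₁/a₂)^(3/2) = (14.1242)^1.5 = 53.0818

Final answer: T₁/T₂ = 53.08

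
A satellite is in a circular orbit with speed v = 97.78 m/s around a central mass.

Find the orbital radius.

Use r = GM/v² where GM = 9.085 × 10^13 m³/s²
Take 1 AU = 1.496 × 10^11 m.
v = 97.78 m/s
GM = 9.085 × 10^13 m³/s²
v² = 9560.93 m²/s²
r = GM/v² = (9.085 × 10^13) / 9560.93 = 9.50222 × 10^9 m ≈ 0.06352 AU

Final answer: 0.06352 AU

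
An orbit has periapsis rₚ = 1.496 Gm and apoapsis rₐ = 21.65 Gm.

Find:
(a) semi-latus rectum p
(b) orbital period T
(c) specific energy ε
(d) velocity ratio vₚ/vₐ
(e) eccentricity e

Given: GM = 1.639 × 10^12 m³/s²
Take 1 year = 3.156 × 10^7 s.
rₚ = 1.496 Gm = 1.496 × 10^9 m
rₐ = 21.65 Gm = 2.165 × 10^10 m
GM = 1.639 × 10^12 m³/s²
a = (rₚ + rₐ)/2 = 1.1573 × 10^10 m
e = (rₐ − rₚ)/(rₐ + rₚ) = (2.0154 × 10^10) / (2.3146 × 10^10) = 0.870734
(a) 1 − e² = 0.241823;  p = a(1 − e²) = 1.1573 × 10^10 × 0.241823 = 2.79862 × 10^9 m ≈ 2.799 Gm
(b) a³ = 1.55002 × 10^30 m³;  T = 2π √(a³/GM) = 2π × 9.72477 × 10^8 s = 6.11025 × 10^9 s ≈ 193.6 years
(c) 2a = 2.3146 × 10^10 m;  ε = −GM/(2a) = -70.8114 J/kg ≈ -70.81 J/kg
(d) vₚ/vₐ = rₐ/rₚ (angular momentum) = (2.165 × 10^10) / (1.496 × 10^9) = 14.4719 ≈ 14.47
(e) e = 0.870734 ≈ 0.8707

Final answer:
(a) semi-latus rectum p = 2.799 Gm
(b) orbital period T = 193.6 years
(c) specific energy ε = -70.81 J/kg
(d) velocity ratio vₚ/vₐ = 14.47
(e) eccentricity e = 0.8707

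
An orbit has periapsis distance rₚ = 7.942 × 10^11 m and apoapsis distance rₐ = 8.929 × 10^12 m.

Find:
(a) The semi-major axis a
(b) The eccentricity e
rₚ = 7.942 × 10^11 m
rₐ = 8.929 × 10^12 m
(a) a = (rₚ + rₐ)/2 = 4.8616 × 10^12 m ≈ 4.862 × 10^12 m
(b) e = (rₐ − rₚ)/(rₐ + rₚ) = (8.1348 × 10^12) / (9.7232 × 10^12) = 0.836638

Final answer:
(a) a = 4.862 × 10^12 m
(b) e = 0.8366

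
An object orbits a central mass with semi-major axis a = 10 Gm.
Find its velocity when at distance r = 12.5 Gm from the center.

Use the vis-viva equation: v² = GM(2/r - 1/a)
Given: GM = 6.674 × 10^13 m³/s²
a = 10 Gm = 1 × 10^10 m
r = 12.5 Gm = 1.25 × 10^10 m
GM = 6.674 × 10^13 m³/s²
2/r − 1/a = 1.6 × 10^-10 − 1 × 10^-10 = 6 × 10^-11 m⁻¹
v² = GM (2/r − 1/a) = 4004.4 m²/s²
v = 63.2803 m/s ≈ 63.28 m/s

Final answer: 63.28 m/s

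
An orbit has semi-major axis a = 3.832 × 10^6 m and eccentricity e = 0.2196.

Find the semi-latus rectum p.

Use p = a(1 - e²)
a = 3.832 × 10^6 m
e = 0.2196,  e² = 0.0482242,  1 − e² = 0.951776
p = a(1 − e²) = 3.832 × 10^6 m × 0.951776 = 3.64721 × 10^6 m ≈ 3.647 × 10^6 m

Final answer: p = 3.647 × 10^6 m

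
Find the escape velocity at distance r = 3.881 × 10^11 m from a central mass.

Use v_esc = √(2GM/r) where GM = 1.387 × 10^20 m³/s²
r = 3.881 × 10^11 m
GM = 1.387 × 10^20 m³/s²
2GM/r = 2 × (1.387 × 10^20) / (3.881 × 10^11) = 7.14764 × 10^8 m²/s²
v_esc = √(2GM/r) = 26735.1 m/s ≈ 26.74 km/s

Final answer: 26.74 km/s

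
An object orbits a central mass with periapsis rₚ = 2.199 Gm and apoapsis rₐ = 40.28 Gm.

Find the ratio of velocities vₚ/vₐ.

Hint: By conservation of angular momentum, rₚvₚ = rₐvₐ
rₚ = 2.199 Gm = 2.199 × 10^9 m
rₐ = 40.28 Gm = 4.028 × 10^10 m
rₚvₚ = rₐvₐ  ⇒  vₚ/vₐ = rₐ/rₚ
vₚ/vₐ = (4.028 × 10^10) / (2.199 × 10^9) = 18.3174

Final answer: vₚ/vₐ = 18.32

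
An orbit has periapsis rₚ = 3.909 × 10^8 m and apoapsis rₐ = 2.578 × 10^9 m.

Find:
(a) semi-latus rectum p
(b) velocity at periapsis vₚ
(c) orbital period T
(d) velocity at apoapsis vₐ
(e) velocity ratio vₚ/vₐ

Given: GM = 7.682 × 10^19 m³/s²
rₚ = 3.909 × 10^8 m
rₐ = 2.578 × 10^9 m
GM = 7.682 × 10^19 m³/s²
a = (rₚ + rₐ)/2 = 1.48445 × 10^9 m
e = (rₐ − rₚ)/(rₐ + rₚ) = (2.1871 × 10^9) / (2.9689 × 10^9) = 0.73667
(a) 1 − e² = 0.457317;  p = a(1 − e²) = 1.48445 × 10^9 × 0.457317 = 6.78864 × 10^8 m ≈ 6.789 × 10^8 m
(b) vₚ² = GM (2/rₚ − 1/a) = 7.682 × 10^19 × (5.1164 × 10^-9 − 6.7365 × 10^-10) = 3.41292 × 10^11 m²/s²;  vₚ = 584202 m/s ≈ 584.2 km/s
(c) a³ = 3.27112 × 10^27 m³;  T = 2π √(a³/GM) = 2π × 6525.46 s = 41000.7 s ≈ 11.39 hours
(d) vₐ² = GM (2/rₐ − 1/a) = 7.682 × 10^19 × (7.75795 × 10^-10 − 6.7365 × 10^-10) = 7.84678 × 10^9 m²/s²;  vₐ = 88582.1 m/s ≈ 88.58 km/s
(e) vₚ/vₐ = rₐ/rₚ (angular momentum) = (2.578 × 10^9) / (3.909 × 10^8) = 6.59504 ≈ 6.595

Final answer:
(a) semi-latus rectum p = 6.789 × 10^8 m
(b) velocity at periapsis vₚ = 584.2 km/s
(c) orbital period T = 11.39 hours
(d) velocity at apoapsis vₐ = 88.58 km/s
(e) velocity ratio vₚ/vₐ = 6.595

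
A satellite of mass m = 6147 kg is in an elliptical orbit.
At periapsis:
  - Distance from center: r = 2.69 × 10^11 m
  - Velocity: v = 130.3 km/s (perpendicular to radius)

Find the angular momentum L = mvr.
r = 2.69 × 10^11 m
v = 130.3 km/s = 130300 m/s
vr = 130300 × 2.69 × 10^11 = 3.50507 × 10^16 m²/s
L = m × vr = 6147 × 3.50507 × 10^16 = 2.15457 × 10^20 kg·m²/s ≈ 2.155 × 10^20 kg·m²/s

Final answer: L = 2.155 × 10^20 kg·m²/s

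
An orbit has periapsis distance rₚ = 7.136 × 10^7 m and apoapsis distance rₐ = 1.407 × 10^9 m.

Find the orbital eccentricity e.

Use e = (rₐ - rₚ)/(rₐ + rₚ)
rₚ = 7.136 × 10^7 m
rₐ = 1.407 × 10^9 m
rₐ − rₚ = 1.33564 × 10^9 m
rₐ + rₚ = 1.47836 × 10^9 m
e = (rₐ − rₚ)/(rₐ + rₚ) = 0.903461

Final answer: e = 0.9035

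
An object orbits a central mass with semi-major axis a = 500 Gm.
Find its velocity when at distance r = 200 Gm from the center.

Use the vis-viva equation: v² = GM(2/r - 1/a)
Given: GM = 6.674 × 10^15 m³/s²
a = 500 Gm = 5 × 10^11 m
r = 200 Gm = 2 × 10^11 m
GM = 6.674 × 10^15 m³/s²
2/r − 1/a = 1 × 10^-11 − 2 × 10^-12 = 8 × 10^-12 m⁻¹
v² = GM (2/r − 1/a) = 53392 m²/s²
v = 231.067 m/s ≈ 231.1 m/s

Final answer: 231.1 m/s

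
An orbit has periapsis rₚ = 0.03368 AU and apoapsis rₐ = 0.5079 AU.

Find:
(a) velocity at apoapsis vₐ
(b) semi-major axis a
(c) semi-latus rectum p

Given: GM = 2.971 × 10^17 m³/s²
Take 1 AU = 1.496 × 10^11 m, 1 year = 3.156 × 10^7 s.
rₚ = 0.03368 AU = 5.03853 × 10^9 m
rₐ = 0.5079 AU = 7.59818 × 10^10 m
GM = 2.971 × 10^17 m³/s²
a = (rₚ + rₐ)/2 = 4.05102 × 10^10 m
e = (rₐ − rₚ)/(rₐ + rₚ) = (7.09433 × 10^10) / (8.10204 × 10^10) = 0.875623
(a) vₐ² = GM (2/rₐ − 1/a) = 2.971 × 10^17 × (2.63221 × 10^-11 − 2.46852 × 10^-11) = 486331 m²/s²;  vₐ = 697.375 m/s ≈ 0.1471 AU/year
(b) a = 4.05102 × 10^10 m ≈ 0.2708 AU
(c) 1 − e² = 0.233284;  p = a(1 − e²) = 4.05102 × 10^10 × 0.233284 = 9.45038 × 10^9 m ≈ 0.06317 AU

Final answer:
(a) velocity at apoapsis vₐ = 0.1471 AU/year
(b) semi-major axis a = 0.2708 AU
(c) semi-latus rectum p = 0.06317 AU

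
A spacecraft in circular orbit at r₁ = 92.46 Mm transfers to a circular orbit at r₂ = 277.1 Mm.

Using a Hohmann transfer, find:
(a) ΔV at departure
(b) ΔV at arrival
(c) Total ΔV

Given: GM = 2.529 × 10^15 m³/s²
r₁ = 92.46 Mm = 9.246 × 10^7 m
r₂ = 277.1 Mm = 2.771 × 10^8 m
GM = 2.529 × 10^15 m³/s²
Transfer ellipse: a_t = (r₁ + r₂)/2 = 1.8478 × 10^8 m
Circular speed at r₁: v₁ = √(GM/r₁) = 5229.95 m/s
Transfer speed at r₁ (periapsis): v₁ₜ = √(GM(2/r₁ − 1/a_t)) = 6404.54 m/s
(a) ΔV₁ = v₁ₜ − v₁ = 1174.6 m/s ≈ 1.175 km/s
Circular speed at r₂: v₂ = √(GM/r₂) = 3021.04 m/s
Transfer speed at r₂ (apoapsis): v₂ₜ = √(GM(2/r₂ − 1/a_t)) = 2137.01 m/s
(b) ΔV₂ = v₂ − v₂ₜ = 884.032 m/s ≈ 884 m/s
(c) ΔV_total = ΔV₁ + ΔV₂ = 2058.63 m/s ≈ 2.059 km/s

Final answer:
(a) ΔV₁ = 1.175 km/s
(b) ΔV₂ = 884 m/s
(c) ΔV_total = 2.059 km/s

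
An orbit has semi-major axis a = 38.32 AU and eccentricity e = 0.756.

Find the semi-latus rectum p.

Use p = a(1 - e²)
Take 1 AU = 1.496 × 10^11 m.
a = 38.32 AU = 5.73267 × 10^12 m
e = 0.756,  e² = 0.571536,  1 − e² = 0.428464
p = a(1 − e²) = 5.73267 × 10^12 m × 0.428464 = 2.45624 × 10^12 m ≈ 16.42 AU

Final answer: p = 16.42 AU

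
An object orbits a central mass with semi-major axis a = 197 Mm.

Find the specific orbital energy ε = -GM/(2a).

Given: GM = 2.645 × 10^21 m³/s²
a = 197 Mm = 1.97 × 10^8 m
GM = 2.645 × 10^21 m³/s²
2a = 3.94 × 10^8 m
ε = −GM/(2a) = -6.7132 × 10^12 J/kg ≈ -6713 GJ/kg

Final answer: -6713 GJ/kg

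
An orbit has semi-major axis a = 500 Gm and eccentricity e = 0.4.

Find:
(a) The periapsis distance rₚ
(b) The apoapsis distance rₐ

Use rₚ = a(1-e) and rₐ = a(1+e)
a = 500 Gm = 5 × 10^11 m
e = 0.4:  1 − e = 0.6,  1 + e = 1.4
(a) rₚ = a(1 − e) = 5 × 10^11 m × 0.6 = 3 × 10^11 m ≈ 300 Gm
(b) rₐ = a(1 + e) = 5 × 10^11 m × 1.4 = 7 × 10^11 m ≈ 700 Gm

Final answer:
(a) rₚ = 300 Gm
(b) rₐ = 700 Gm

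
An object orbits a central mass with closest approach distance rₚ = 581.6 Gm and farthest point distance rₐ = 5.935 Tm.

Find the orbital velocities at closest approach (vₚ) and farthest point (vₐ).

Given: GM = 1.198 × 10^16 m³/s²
rₚ = 581.6 Gm = 5.816 × 10^11 m
rₐ = 5.935 Tm = 5.935 × 10^12 m
GM = 1.198 × 10^16 m³/s²
a = (rₚ + rₐ)/2 = 3.2583 × 10^12 m
Vis-viva: v² = GM (2/r − 1/a)
vₚ² = 1.198 × 10^16 × (3.43879 × 10^-12 − 3.06909 × 10^-13) = 37519.9 m²/s²
vₚ = 193.701 m/s ≈ 193.7 m/s
vₐ² = 1.198 × 10^16 × (3.36984 × 10^-13 − 3.06909 × 10^-13) = 360.304 m²/s²
vₐ = 18.9817 m/s ≈ 18.98 m/s

Final answer: vₚ = 193.7 m/s, vₐ = 18.98 m/s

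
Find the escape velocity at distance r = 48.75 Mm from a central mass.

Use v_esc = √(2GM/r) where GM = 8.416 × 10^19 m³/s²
r = 48.75 Mm = 4.875 × 10^7 m
GM = 8.416 × 10^19 m³/s²
2GM/r = 2 × (8.416 × 10^19) / (4.875 × 10^7) = 3.45272 × 10^12 m²/s²
v_esc = √(2GM/r) = 1.85815 × 10^6 m/s ≈ 1858 km/s

Final answer: 1858 km/s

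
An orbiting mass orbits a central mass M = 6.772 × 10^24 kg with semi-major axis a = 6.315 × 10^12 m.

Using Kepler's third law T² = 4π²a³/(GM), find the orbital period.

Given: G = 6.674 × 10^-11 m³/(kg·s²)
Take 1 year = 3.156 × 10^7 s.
M = 6.772 × 10^24 kg
GM = G × M = 6.674 × 10^-11 × 6.772 × 10^24 = 4.51963 × 10^14 m³/s²
a = 6.315 × 10^12 m
a³ = 2.51837 × 10^38 m³
T = 2π √(a³/GM) = 2π √((2.51837 × 10^38) / (4.51963 × 10^14)) = 2π × 7.46463 × 10^11 s
T = 4.69017 × 10^12 s ≈ 1.486 × 10^5 years

Final answer: 1.486 × 10^5 years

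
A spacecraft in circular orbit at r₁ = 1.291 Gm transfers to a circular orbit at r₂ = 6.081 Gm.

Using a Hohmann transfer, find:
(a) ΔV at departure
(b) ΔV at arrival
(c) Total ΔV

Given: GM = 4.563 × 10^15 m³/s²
r₁ = 1.291 Gm = 1.291 × 10^9 m
r₂ = 6.081 Gm = 6.081 × 10^9 m
GM = 4.563 × 10^15 m³/s²
Transfer ellipse: a_t = (r₁ + r₂)/2 = 3.686 × 10^9 m
Circular speed at r₁: v₁ = √(GM/r₁) = 1880.02 m/s
Transfer speed at r₁ (periapsis): v₁ₜ = √(GM(2/r₁ − 1/a_t)) = 2414.75 m/s
(a) ΔV₁ = v₁ₜ − v₁ = 534.73 m/s ≈ 534.7 m/s
Circular speed at r₂: v₂ = √(GM/r₂) = 866.239 m/s
Transfer speed at r₂ (apoapsis): v₂ₜ = √(GM(2/r₂ − 1/a_t)) = 512.653 m/s
(b) ΔV₂ = v₂ − v₂ₜ = 353.586 m/s ≈ 353.6 m/s
(c) ΔV_total = ΔV₁ + ΔV₂ = 888.317 m/s ≈ 888.3 m/s

Final answer:
(a) ΔV₁ = 534.7 m/s
(b) ΔV₂ = 353.6 m/s
(c) ΔV_total = 888.3 m/s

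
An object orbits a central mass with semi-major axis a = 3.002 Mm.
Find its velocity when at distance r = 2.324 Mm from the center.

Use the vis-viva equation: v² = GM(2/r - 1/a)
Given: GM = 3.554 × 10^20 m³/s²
a = 3.002 Mm = 3.002 × 10^6 m
r = 2.324 Mm = 2.324 × 10^6 m
GM = 3.554 × 10^20 m³/s²
2/r − 1/a = 8.60585 × 10^-7 − 3.33111 × 10^-7 = 5.27474 × 10^-7 m⁻¹
v² = GM (2/r − 1/a) = 1.87464 × 10^14 m²/s²
v = 1.36918 × 10^7 m/s ≈ 1.369 × 10^4 km/s

Final answer: 1.369 × 10^4 km/s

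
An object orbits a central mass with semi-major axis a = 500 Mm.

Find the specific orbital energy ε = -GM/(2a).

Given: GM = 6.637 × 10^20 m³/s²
a = 500 Mm = 5 × 10^8 m
GM = 6.637 × 10^20 m³/s²
2a = 1 × 10^9 m
ε = −GM/(2a) = -6.637 × 10^11 J/kg ≈ -663.7 GJ/kg

Final answer: -663.7 GJ/kg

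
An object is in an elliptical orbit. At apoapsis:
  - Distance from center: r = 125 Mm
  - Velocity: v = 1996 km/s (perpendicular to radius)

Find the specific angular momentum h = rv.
r = 125 Mm = 1.25 × 10^8 m
v = 1996 km/s = 1.996 × 10^6 m/s
h = rv = 1.25 × 10^8 × 1.996 × 10^6 = 2.495 × 10^14 m²/s ≈ 2.495 × 10^14 m²/s

Final answer: h = 2.495 × 10^14 m²/s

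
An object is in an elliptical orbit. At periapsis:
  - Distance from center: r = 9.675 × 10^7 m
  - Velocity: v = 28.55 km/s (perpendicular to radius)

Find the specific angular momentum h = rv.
r = 9.675 × 10^7 m
v = 28.55 km/s = 28550 m/s
h = rv = 9.675 × 10^7 × 28550 = 2.76221 × 10^12 m²/s ≈ 2.762 × 10^12 m²/s

Final answer: h = 2.762 × 10^12 m²/s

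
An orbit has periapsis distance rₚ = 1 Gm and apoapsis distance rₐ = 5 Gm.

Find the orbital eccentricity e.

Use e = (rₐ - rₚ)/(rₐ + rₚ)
rₚ = 1 Gm = 1 × 10^9 m
rₐ = 5 Gm = 5 × 10^9 m
rₐ − rₚ = 4 × 10^9 m
rₐ + rₚ = 6 × 10^9 m
e = (rₐ − rₚ)/(rₐ + rₚ) = 0.666667

Final answer: e = 0.6667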